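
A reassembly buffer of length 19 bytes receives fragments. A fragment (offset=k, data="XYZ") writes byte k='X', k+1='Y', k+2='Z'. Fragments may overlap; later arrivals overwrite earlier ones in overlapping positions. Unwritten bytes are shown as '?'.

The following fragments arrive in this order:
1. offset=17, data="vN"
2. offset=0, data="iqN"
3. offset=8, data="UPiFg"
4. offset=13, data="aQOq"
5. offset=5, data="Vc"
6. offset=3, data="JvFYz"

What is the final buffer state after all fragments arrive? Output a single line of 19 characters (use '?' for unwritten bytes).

Fragment 1: offset=17 data="vN" -> buffer=?????????????????vN
Fragment 2: offset=0 data="iqN" -> buffer=iqN??????????????vN
Fragment 3: offset=8 data="UPiFg" -> buffer=iqN?????UPiFg????vN
Fragment 4: offset=13 data="aQOq" -> buffer=iqN?????UPiFgaQOqvN
Fragment 5: offset=5 data="Vc" -> buffer=iqN??Vc?UPiFgaQOqvN
Fragment 6: offset=3 data="JvFYz" -> buffer=iqNJvFYzUPiFgaQOqvN

Answer: iqNJvFYzUPiFgaQOqvN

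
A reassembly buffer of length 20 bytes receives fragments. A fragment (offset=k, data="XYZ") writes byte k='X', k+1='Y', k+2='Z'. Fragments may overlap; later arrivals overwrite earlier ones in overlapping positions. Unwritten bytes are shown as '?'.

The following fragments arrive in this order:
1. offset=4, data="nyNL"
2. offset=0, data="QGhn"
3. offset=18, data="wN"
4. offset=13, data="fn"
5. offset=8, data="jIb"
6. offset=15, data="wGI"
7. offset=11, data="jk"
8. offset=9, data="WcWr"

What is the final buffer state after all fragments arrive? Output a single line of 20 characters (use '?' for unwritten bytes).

Answer: QGhnnyNLjWcWrfnwGIwN

Derivation:
Fragment 1: offset=4 data="nyNL" -> buffer=????nyNL????????????
Fragment 2: offset=0 data="QGhn" -> buffer=QGhnnyNL????????????
Fragment 3: offset=18 data="wN" -> buffer=QGhnnyNL??????????wN
Fragment 4: offset=13 data="fn" -> buffer=QGhnnyNL?????fn???wN
Fragment 5: offset=8 data="jIb" -> buffer=QGhnnyNLjIb??fn???wN
Fragment 6: offset=15 data="wGI" -> buffer=QGhnnyNLjIb??fnwGIwN
Fragment 7: offset=11 data="jk" -> buffer=QGhnnyNLjIbjkfnwGIwN
Fragment 8: offset=9 data="WcWr" -> buffer=QGhnnyNLjWcWrfnwGIwN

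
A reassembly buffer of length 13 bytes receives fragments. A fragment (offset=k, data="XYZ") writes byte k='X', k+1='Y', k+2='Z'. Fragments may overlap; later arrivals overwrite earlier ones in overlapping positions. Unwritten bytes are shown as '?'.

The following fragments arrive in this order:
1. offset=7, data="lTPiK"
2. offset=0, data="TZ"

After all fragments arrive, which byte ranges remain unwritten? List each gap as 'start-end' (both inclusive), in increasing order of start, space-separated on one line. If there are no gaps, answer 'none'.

Fragment 1: offset=7 len=5
Fragment 2: offset=0 len=2
Gaps: 2-6 12-12

Answer: 2-6 12-12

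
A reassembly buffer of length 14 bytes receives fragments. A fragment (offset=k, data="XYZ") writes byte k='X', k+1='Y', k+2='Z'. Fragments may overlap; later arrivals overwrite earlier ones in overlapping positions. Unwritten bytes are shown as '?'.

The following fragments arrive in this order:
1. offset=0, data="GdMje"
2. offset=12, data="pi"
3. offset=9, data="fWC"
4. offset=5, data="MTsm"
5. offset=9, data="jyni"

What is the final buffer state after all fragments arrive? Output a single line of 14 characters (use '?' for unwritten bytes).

Fragment 1: offset=0 data="GdMje" -> buffer=GdMje?????????
Fragment 2: offset=12 data="pi" -> buffer=GdMje???????pi
Fragment 3: offset=9 data="fWC" -> buffer=GdMje????fWCpi
Fragment 4: offset=5 data="MTsm" -> buffer=GdMjeMTsmfWCpi
Fragment 5: offset=9 data="jyni" -> buffer=GdMjeMTsmjynii

Answer: GdMjeMTsmjynii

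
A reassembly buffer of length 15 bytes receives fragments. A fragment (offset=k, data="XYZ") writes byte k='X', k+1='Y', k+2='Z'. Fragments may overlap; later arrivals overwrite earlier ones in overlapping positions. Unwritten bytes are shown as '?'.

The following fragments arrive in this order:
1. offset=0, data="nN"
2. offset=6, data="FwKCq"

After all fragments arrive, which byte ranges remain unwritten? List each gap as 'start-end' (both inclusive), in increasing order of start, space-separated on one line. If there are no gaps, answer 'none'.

Fragment 1: offset=0 len=2
Fragment 2: offset=6 len=5
Gaps: 2-5 11-14

Answer: 2-5 11-14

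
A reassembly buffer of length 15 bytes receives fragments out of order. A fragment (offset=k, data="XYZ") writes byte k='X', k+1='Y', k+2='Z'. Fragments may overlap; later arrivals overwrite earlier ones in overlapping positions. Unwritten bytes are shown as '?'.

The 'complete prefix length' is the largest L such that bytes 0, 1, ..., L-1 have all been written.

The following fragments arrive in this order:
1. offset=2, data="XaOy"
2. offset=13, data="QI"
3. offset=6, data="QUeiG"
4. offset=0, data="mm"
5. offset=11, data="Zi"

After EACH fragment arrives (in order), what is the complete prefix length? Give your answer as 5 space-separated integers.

Fragment 1: offset=2 data="XaOy" -> buffer=??XaOy????????? -> prefix_len=0
Fragment 2: offset=13 data="QI" -> buffer=??XaOy???????QI -> prefix_len=0
Fragment 3: offset=6 data="QUeiG" -> buffer=??XaOyQUeiG??QI -> prefix_len=0
Fragment 4: offset=0 data="mm" -> buffer=mmXaOyQUeiG??QI -> prefix_len=11
Fragment 5: offset=11 data="Zi" -> buffer=mmXaOyQUeiGZiQI -> prefix_len=15

Answer: 0 0 0 11 15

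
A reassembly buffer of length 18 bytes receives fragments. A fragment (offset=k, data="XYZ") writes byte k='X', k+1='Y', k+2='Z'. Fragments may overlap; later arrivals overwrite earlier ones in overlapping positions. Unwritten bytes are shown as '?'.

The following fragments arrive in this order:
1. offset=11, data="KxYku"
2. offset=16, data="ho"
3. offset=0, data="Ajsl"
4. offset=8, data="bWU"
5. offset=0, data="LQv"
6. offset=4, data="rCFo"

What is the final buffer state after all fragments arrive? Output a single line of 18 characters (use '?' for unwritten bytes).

Answer: LQvlrCFobWUKxYkuho

Derivation:
Fragment 1: offset=11 data="KxYku" -> buffer=???????????KxYku??
Fragment 2: offset=16 data="ho" -> buffer=???????????KxYkuho
Fragment 3: offset=0 data="Ajsl" -> buffer=Ajsl???????KxYkuho
Fragment 4: offset=8 data="bWU" -> buffer=Ajsl????bWUKxYkuho
Fragment 5: offset=0 data="LQv" -> buffer=LQvl????bWUKxYkuho
Fragment 6: offset=4 data="rCFo" -> buffer=LQvlrCFobWUKxYkuho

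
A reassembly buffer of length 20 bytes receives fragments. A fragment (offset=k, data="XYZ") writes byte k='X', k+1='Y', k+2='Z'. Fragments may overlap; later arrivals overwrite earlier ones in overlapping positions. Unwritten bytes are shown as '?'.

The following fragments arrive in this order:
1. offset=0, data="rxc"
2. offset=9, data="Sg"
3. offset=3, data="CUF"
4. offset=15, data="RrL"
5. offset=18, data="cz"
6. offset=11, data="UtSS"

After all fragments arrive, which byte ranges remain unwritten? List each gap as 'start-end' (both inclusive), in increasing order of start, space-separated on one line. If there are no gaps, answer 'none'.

Answer: 6-8

Derivation:
Fragment 1: offset=0 len=3
Fragment 2: offset=9 len=2
Fragment 3: offset=3 len=3
Fragment 4: offset=15 len=3
Fragment 5: offset=18 len=2
Fragment 6: offset=11 len=4
Gaps: 6-8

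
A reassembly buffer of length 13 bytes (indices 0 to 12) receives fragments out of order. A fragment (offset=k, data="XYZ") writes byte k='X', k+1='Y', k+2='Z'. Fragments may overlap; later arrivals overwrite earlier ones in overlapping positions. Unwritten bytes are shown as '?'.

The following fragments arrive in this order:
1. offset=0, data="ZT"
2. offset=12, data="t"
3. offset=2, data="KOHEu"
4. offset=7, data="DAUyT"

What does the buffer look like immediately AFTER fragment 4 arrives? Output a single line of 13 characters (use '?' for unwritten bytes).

Fragment 1: offset=0 data="ZT" -> buffer=ZT???????????
Fragment 2: offset=12 data="t" -> buffer=ZT??????????t
Fragment 3: offset=2 data="KOHEu" -> buffer=ZTKOHEu?????t
Fragment 4: offset=7 data="DAUyT" -> buffer=ZTKOHEuDAUyTt

Answer: ZTKOHEuDAUyTt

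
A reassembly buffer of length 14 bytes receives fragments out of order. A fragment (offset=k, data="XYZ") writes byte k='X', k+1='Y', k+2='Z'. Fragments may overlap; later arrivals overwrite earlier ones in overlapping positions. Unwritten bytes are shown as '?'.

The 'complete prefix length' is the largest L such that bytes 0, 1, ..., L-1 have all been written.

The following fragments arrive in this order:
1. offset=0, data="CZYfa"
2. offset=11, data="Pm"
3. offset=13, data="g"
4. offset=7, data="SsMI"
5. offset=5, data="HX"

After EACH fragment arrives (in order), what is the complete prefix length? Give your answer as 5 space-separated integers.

Fragment 1: offset=0 data="CZYfa" -> buffer=CZYfa????????? -> prefix_len=5
Fragment 2: offset=11 data="Pm" -> buffer=CZYfa??????Pm? -> prefix_len=5
Fragment 3: offset=13 data="g" -> buffer=CZYfa??????Pmg -> prefix_len=5
Fragment 4: offset=7 data="SsMI" -> buffer=CZYfa??SsMIPmg -> prefix_len=5
Fragment 5: offset=5 data="HX" -> buffer=CZYfaHXSsMIPmg -> prefix_len=14

Answer: 5 5 5 5 14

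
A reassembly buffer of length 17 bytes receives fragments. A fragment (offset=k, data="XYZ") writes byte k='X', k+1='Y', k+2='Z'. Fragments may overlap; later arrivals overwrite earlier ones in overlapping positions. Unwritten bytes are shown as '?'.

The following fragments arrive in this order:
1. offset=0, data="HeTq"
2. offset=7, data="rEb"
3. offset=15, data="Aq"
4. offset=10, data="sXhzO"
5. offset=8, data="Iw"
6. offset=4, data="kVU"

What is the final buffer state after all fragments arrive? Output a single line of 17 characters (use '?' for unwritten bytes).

Fragment 1: offset=0 data="HeTq" -> buffer=HeTq?????????????
Fragment 2: offset=7 data="rEb" -> buffer=HeTq???rEb???????
Fragment 3: offset=15 data="Aq" -> buffer=HeTq???rEb?????Aq
Fragment 4: offset=10 data="sXhzO" -> buffer=HeTq???rEbsXhzOAq
Fragment 5: offset=8 data="Iw" -> buffer=HeTq???rIwsXhzOAq
Fragment 6: offset=4 data="kVU" -> buffer=HeTqkVUrIwsXhzOAq

Answer: HeTqkVUrIwsXhzOAq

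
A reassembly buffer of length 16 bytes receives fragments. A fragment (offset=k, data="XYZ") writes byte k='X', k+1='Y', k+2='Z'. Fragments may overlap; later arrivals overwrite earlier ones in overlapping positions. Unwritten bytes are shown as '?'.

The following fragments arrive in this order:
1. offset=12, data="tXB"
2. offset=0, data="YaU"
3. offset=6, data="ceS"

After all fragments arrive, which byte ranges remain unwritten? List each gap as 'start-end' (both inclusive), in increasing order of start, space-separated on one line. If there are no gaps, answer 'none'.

Fragment 1: offset=12 len=3
Fragment 2: offset=0 len=3
Fragment 3: offset=6 len=3
Gaps: 3-5 9-11 15-15

Answer: 3-5 9-11 15-15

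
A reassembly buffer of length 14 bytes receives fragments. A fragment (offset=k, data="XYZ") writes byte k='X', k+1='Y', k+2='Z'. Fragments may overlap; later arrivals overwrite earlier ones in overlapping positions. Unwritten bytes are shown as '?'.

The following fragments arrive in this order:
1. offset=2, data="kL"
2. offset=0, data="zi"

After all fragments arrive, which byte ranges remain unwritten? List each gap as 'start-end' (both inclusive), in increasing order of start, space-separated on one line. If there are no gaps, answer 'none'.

Fragment 1: offset=2 len=2
Fragment 2: offset=0 len=2
Gaps: 4-13

Answer: 4-13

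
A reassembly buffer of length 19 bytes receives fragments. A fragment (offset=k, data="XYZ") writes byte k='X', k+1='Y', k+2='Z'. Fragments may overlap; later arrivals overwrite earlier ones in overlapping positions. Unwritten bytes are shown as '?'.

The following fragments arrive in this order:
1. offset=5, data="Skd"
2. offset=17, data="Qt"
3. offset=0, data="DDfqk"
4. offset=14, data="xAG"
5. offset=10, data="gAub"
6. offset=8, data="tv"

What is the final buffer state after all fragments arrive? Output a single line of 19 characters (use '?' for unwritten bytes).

Fragment 1: offset=5 data="Skd" -> buffer=?????Skd???????????
Fragment 2: offset=17 data="Qt" -> buffer=?????Skd?????????Qt
Fragment 3: offset=0 data="DDfqk" -> buffer=DDfqkSkd?????????Qt
Fragment 4: offset=14 data="xAG" -> buffer=DDfqkSkd??????xAGQt
Fragment 5: offset=10 data="gAub" -> buffer=DDfqkSkd??gAubxAGQt
Fragment 6: offset=8 data="tv" -> buffer=DDfqkSkdtvgAubxAGQt

Answer: DDfqkSkdtvgAubxAGQt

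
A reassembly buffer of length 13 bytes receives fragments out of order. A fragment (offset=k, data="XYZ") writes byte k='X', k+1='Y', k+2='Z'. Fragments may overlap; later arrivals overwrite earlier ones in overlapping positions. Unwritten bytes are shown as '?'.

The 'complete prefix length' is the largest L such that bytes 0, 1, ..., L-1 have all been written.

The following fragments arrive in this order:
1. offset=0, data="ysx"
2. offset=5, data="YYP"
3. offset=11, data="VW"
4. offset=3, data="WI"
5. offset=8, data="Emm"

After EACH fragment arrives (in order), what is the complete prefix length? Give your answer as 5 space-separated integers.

Answer: 3 3 3 8 13

Derivation:
Fragment 1: offset=0 data="ysx" -> buffer=ysx?????????? -> prefix_len=3
Fragment 2: offset=5 data="YYP" -> buffer=ysx??YYP????? -> prefix_len=3
Fragment 3: offset=11 data="VW" -> buffer=ysx??YYP???VW -> prefix_len=3
Fragment 4: offset=3 data="WI" -> buffer=ysxWIYYP???VW -> prefix_len=8
Fragment 5: offset=8 data="Emm" -> buffer=ysxWIYYPEmmVW -> prefix_len=13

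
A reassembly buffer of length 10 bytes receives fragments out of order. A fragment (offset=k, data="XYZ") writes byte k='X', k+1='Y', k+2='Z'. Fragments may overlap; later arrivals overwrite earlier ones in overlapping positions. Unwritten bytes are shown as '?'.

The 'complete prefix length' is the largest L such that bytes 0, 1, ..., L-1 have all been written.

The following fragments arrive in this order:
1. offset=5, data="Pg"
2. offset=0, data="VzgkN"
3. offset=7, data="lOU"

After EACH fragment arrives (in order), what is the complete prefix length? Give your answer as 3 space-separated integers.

Answer: 0 7 10

Derivation:
Fragment 1: offset=5 data="Pg" -> buffer=?????Pg??? -> prefix_len=0
Fragment 2: offset=0 data="VzgkN" -> buffer=VzgkNPg??? -> prefix_len=7
Fragment 3: offset=7 data="lOU" -> buffer=VzgkNPglOU -> prefix_len=10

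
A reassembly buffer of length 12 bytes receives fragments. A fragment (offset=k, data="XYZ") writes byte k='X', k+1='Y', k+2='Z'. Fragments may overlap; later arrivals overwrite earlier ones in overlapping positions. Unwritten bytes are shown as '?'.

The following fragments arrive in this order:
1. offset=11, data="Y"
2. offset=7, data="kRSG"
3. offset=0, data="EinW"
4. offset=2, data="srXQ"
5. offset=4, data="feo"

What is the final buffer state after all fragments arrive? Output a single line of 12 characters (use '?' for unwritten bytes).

Fragment 1: offset=11 data="Y" -> buffer=???????????Y
Fragment 2: offset=7 data="kRSG" -> buffer=???????kRSGY
Fragment 3: offset=0 data="EinW" -> buffer=EinW???kRSGY
Fragment 4: offset=2 data="srXQ" -> buffer=EisrXQ?kRSGY
Fragment 5: offset=4 data="feo" -> buffer=EisrfeokRSGY

Answer: EisrfeokRSGY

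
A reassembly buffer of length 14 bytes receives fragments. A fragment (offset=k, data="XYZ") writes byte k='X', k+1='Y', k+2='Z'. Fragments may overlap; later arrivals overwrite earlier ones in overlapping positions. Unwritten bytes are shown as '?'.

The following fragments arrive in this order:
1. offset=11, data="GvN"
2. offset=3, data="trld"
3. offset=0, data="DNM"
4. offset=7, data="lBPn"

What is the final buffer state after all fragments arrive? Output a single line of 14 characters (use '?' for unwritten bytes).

Answer: DNMtrldlBPnGvN

Derivation:
Fragment 1: offset=11 data="GvN" -> buffer=???????????GvN
Fragment 2: offset=3 data="trld" -> buffer=???trld????GvN
Fragment 3: offset=0 data="DNM" -> buffer=DNMtrld????GvN
Fragment 4: offset=7 data="lBPn" -> buffer=DNMtrldlBPnGvN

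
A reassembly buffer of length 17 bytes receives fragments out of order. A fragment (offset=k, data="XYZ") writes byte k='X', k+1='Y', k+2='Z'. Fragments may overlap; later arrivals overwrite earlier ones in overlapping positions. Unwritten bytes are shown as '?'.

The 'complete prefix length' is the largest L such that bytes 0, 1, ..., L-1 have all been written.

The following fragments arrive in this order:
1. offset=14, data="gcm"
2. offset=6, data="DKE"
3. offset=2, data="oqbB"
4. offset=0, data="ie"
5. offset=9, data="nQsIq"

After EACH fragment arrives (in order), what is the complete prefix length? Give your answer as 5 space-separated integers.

Answer: 0 0 0 9 17

Derivation:
Fragment 1: offset=14 data="gcm" -> buffer=??????????????gcm -> prefix_len=0
Fragment 2: offset=6 data="DKE" -> buffer=??????DKE?????gcm -> prefix_len=0
Fragment 3: offset=2 data="oqbB" -> buffer=??oqbBDKE?????gcm -> prefix_len=0
Fragment 4: offset=0 data="ie" -> buffer=ieoqbBDKE?????gcm -> prefix_len=9
Fragment 5: offset=9 data="nQsIq" -> buffer=ieoqbBDKEnQsIqgcm -> prefix_len=17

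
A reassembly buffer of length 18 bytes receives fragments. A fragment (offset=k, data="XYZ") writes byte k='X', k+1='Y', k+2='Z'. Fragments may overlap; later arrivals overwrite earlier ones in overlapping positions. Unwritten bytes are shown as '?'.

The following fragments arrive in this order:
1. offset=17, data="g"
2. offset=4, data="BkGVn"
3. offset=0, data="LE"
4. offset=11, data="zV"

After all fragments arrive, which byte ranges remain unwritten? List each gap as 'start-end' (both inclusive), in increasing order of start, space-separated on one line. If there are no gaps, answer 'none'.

Answer: 2-3 9-10 13-16

Derivation:
Fragment 1: offset=17 len=1
Fragment 2: offset=4 len=5
Fragment 3: offset=0 len=2
Fragment 4: offset=11 len=2
Gaps: 2-3 9-10 13-16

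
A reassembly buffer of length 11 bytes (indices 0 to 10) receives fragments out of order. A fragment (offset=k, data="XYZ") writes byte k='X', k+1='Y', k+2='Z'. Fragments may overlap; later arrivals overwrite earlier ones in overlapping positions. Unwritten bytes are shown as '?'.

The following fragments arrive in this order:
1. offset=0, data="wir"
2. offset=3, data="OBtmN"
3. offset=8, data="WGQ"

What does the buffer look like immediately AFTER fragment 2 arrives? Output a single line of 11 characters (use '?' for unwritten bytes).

Answer: wirOBtmN???

Derivation:
Fragment 1: offset=0 data="wir" -> buffer=wir????????
Fragment 2: offset=3 data="OBtmN" -> buffer=wirOBtmN???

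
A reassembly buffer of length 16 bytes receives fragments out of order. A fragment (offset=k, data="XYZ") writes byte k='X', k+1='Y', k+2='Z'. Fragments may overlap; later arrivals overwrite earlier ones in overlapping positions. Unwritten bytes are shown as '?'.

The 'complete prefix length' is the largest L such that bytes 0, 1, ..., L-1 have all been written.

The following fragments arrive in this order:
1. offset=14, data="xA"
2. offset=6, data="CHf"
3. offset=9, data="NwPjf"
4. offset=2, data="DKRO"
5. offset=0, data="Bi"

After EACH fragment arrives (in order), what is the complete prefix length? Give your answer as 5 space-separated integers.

Answer: 0 0 0 0 16

Derivation:
Fragment 1: offset=14 data="xA" -> buffer=??????????????xA -> prefix_len=0
Fragment 2: offset=6 data="CHf" -> buffer=??????CHf?????xA -> prefix_len=0
Fragment 3: offset=9 data="NwPjf" -> buffer=??????CHfNwPjfxA -> prefix_len=0
Fragment 4: offset=2 data="DKRO" -> buffer=??DKROCHfNwPjfxA -> prefix_len=0
Fragment 5: offset=0 data="Bi" -> buffer=BiDKROCHfNwPjfxA -> prefix_len=16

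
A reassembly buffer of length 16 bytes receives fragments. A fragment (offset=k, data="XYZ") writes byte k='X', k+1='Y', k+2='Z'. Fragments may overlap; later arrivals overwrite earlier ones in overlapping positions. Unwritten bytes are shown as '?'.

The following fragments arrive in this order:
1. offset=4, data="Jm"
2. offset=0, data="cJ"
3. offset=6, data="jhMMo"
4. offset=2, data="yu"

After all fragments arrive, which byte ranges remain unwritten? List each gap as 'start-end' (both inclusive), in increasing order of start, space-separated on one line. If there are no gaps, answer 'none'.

Fragment 1: offset=4 len=2
Fragment 2: offset=0 len=2
Fragment 3: offset=6 len=5
Fragment 4: offset=2 len=2
Gaps: 11-15

Answer: 11-15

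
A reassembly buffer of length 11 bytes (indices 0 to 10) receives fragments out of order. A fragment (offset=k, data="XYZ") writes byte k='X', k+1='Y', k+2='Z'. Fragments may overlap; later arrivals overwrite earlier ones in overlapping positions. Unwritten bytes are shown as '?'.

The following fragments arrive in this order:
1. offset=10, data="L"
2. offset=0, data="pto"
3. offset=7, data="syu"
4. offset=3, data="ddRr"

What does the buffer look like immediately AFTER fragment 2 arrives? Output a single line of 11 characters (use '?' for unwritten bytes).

Fragment 1: offset=10 data="L" -> buffer=??????????L
Fragment 2: offset=0 data="pto" -> buffer=pto???????L

Answer: pto???????L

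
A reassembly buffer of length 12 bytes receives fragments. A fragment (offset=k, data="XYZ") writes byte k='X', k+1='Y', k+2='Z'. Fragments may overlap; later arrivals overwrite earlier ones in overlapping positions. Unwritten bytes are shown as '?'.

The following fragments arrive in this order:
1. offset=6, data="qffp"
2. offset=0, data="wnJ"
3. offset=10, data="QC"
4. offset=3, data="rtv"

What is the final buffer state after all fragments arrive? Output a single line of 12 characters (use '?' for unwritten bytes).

Fragment 1: offset=6 data="qffp" -> buffer=??????qffp??
Fragment 2: offset=0 data="wnJ" -> buffer=wnJ???qffp??
Fragment 3: offset=10 data="QC" -> buffer=wnJ???qffpQC
Fragment 4: offset=3 data="rtv" -> buffer=wnJrtvqffpQC

Answer: wnJrtvqffpQC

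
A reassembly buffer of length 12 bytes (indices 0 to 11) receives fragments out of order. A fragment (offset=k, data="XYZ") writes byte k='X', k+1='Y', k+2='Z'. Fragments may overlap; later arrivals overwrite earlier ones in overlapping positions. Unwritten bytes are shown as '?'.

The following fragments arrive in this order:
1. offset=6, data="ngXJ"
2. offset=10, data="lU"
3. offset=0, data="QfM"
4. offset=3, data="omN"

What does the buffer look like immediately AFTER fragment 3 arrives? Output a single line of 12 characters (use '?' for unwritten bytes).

Answer: QfM???ngXJlU

Derivation:
Fragment 1: offset=6 data="ngXJ" -> buffer=??????ngXJ??
Fragment 2: offset=10 data="lU" -> buffer=??????ngXJlU
Fragment 3: offset=0 data="QfM" -> buffer=QfM???ngXJlU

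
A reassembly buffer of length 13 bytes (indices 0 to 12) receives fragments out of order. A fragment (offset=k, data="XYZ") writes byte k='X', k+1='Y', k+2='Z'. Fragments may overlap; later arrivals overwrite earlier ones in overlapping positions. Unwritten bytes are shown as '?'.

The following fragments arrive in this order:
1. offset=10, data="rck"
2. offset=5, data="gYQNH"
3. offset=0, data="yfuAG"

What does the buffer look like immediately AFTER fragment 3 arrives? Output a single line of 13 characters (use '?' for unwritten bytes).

Fragment 1: offset=10 data="rck" -> buffer=??????????rck
Fragment 2: offset=5 data="gYQNH" -> buffer=?????gYQNHrck
Fragment 3: offset=0 data="yfuAG" -> buffer=yfuAGgYQNHrck

Answer: yfuAGgYQNHrck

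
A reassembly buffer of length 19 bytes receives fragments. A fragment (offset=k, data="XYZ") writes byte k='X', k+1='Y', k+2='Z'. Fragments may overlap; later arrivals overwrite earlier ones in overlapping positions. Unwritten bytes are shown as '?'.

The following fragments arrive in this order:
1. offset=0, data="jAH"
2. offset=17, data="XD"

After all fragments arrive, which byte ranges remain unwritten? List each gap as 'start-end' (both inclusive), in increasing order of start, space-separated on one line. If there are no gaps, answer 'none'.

Answer: 3-16

Derivation:
Fragment 1: offset=0 len=3
Fragment 2: offset=17 len=2
Gaps: 3-16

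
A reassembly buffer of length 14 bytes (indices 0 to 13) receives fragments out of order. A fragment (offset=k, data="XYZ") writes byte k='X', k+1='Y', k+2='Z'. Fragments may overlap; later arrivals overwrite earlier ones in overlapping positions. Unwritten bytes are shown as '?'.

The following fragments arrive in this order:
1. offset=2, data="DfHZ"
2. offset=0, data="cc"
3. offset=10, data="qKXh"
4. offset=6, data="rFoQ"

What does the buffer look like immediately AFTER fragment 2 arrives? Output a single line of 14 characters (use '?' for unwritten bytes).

Answer: ccDfHZ????????

Derivation:
Fragment 1: offset=2 data="DfHZ" -> buffer=??DfHZ????????
Fragment 2: offset=0 data="cc" -> buffer=ccDfHZ????????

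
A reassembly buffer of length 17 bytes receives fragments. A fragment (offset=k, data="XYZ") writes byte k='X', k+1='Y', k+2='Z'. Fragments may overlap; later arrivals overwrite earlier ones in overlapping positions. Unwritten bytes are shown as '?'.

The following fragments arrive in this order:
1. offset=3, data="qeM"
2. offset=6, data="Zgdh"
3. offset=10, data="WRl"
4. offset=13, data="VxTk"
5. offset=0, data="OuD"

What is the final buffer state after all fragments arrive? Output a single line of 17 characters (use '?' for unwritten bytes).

Answer: OuDqeMZgdhWRlVxTk

Derivation:
Fragment 1: offset=3 data="qeM" -> buffer=???qeM???????????
Fragment 2: offset=6 data="Zgdh" -> buffer=???qeMZgdh???????
Fragment 3: offset=10 data="WRl" -> buffer=???qeMZgdhWRl????
Fragment 4: offset=13 data="VxTk" -> buffer=???qeMZgdhWRlVxTk
Fragment 5: offset=0 data="OuD" -> buffer=OuDqeMZgdhWRlVxTk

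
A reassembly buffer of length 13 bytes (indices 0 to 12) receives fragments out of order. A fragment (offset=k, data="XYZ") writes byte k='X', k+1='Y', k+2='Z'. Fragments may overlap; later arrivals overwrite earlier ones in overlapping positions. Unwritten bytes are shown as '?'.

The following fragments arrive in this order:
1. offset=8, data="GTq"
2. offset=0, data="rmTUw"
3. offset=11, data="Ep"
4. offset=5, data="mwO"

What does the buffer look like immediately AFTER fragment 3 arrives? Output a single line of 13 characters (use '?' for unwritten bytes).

Answer: rmTUw???GTqEp

Derivation:
Fragment 1: offset=8 data="GTq" -> buffer=????????GTq??
Fragment 2: offset=0 data="rmTUw" -> buffer=rmTUw???GTq??
Fragment 3: offset=11 data="Ep" -> buffer=rmTUw???GTqEp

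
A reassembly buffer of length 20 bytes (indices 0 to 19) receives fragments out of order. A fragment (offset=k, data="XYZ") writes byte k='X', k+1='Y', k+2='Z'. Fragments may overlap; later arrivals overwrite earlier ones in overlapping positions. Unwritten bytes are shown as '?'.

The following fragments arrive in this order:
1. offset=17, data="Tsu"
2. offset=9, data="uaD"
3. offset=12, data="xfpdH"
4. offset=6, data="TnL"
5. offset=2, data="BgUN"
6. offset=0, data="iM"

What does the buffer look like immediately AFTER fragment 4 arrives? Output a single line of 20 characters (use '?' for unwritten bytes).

Fragment 1: offset=17 data="Tsu" -> buffer=?????????????????Tsu
Fragment 2: offset=9 data="uaD" -> buffer=?????????uaD?????Tsu
Fragment 3: offset=12 data="xfpdH" -> buffer=?????????uaDxfpdHTsu
Fragment 4: offset=6 data="TnL" -> buffer=??????TnLuaDxfpdHTsu

Answer: ??????TnLuaDxfpdHTsu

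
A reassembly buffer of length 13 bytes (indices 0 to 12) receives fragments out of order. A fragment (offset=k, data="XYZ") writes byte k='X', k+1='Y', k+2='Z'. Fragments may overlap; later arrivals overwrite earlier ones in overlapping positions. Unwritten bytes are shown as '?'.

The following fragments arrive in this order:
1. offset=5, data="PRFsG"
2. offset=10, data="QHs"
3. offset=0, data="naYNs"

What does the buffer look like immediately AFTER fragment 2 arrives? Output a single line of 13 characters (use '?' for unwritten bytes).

Fragment 1: offset=5 data="PRFsG" -> buffer=?????PRFsG???
Fragment 2: offset=10 data="QHs" -> buffer=?????PRFsGQHs

Answer: ?????PRFsGQHs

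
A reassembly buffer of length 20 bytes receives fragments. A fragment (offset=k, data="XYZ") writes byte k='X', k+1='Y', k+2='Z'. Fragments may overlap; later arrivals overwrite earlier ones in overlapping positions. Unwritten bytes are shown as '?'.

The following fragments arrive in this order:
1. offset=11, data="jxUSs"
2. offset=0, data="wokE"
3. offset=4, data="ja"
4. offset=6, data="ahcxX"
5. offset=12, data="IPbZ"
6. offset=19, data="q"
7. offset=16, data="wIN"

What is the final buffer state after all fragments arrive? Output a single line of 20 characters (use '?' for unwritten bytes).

Answer: wokEjaahcxXjIPbZwINq

Derivation:
Fragment 1: offset=11 data="jxUSs" -> buffer=???????????jxUSs????
Fragment 2: offset=0 data="wokE" -> buffer=wokE???????jxUSs????
Fragment 3: offset=4 data="ja" -> buffer=wokEja?????jxUSs????
Fragment 4: offset=6 data="ahcxX" -> buffer=wokEjaahcxXjxUSs????
Fragment 5: offset=12 data="IPbZ" -> buffer=wokEjaahcxXjIPbZ????
Fragment 6: offset=19 data="q" -> buffer=wokEjaahcxXjIPbZ???q
Fragment 7: offset=16 data="wIN" -> buffer=wokEjaahcxXjIPbZwINq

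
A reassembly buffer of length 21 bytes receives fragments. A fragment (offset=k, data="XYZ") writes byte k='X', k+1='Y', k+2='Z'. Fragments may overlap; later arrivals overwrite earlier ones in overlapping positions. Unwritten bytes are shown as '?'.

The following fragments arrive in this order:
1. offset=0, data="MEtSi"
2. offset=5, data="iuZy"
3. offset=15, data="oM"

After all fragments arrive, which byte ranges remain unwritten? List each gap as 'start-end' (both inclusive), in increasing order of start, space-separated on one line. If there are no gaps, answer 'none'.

Answer: 9-14 17-20

Derivation:
Fragment 1: offset=0 len=5
Fragment 2: offset=5 len=4
Fragment 3: offset=15 len=2
Gaps: 9-14 17-20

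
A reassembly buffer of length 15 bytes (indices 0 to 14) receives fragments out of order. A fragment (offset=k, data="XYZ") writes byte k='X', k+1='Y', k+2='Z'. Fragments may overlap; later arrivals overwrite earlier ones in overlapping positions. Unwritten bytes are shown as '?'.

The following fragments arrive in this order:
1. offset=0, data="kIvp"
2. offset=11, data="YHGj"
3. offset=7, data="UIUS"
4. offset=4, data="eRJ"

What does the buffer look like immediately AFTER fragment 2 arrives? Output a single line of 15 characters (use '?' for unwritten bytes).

Answer: kIvp???????YHGj

Derivation:
Fragment 1: offset=0 data="kIvp" -> buffer=kIvp???????????
Fragment 2: offset=11 data="YHGj" -> buffer=kIvp???????YHGj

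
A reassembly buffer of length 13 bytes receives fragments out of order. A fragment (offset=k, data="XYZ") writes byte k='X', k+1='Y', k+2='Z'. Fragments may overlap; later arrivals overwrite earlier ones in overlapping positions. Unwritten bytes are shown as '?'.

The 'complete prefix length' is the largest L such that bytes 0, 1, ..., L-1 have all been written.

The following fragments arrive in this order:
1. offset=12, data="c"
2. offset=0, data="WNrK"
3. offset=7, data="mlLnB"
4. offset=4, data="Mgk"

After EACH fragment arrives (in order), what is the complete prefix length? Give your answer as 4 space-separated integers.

Answer: 0 4 4 13

Derivation:
Fragment 1: offset=12 data="c" -> buffer=????????????c -> prefix_len=0
Fragment 2: offset=0 data="WNrK" -> buffer=WNrK????????c -> prefix_len=4
Fragment 3: offset=7 data="mlLnB" -> buffer=WNrK???mlLnBc -> prefix_len=4
Fragment 4: offset=4 data="Mgk" -> buffer=WNrKMgkmlLnBc -> prefix_len=13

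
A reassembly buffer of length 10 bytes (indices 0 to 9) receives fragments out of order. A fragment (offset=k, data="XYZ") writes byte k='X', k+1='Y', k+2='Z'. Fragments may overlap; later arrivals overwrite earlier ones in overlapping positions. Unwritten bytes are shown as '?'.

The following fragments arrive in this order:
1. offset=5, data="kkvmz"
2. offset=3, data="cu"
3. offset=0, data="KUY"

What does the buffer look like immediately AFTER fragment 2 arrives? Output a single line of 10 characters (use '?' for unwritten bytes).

Fragment 1: offset=5 data="kkvmz" -> buffer=?????kkvmz
Fragment 2: offset=3 data="cu" -> buffer=???cukkvmz

Answer: ???cukkvmz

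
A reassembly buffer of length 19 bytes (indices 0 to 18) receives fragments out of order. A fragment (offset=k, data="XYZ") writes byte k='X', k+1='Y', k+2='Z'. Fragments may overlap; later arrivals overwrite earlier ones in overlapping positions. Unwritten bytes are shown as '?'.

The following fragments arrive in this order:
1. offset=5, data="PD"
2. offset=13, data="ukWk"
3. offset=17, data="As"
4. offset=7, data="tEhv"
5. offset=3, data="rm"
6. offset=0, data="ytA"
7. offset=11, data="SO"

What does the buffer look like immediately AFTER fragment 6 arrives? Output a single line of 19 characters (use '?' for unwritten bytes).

Answer: ytArmPDtEhv??ukWkAs

Derivation:
Fragment 1: offset=5 data="PD" -> buffer=?????PD????????????
Fragment 2: offset=13 data="ukWk" -> buffer=?????PD??????ukWk??
Fragment 3: offset=17 data="As" -> buffer=?????PD??????ukWkAs
Fragment 4: offset=7 data="tEhv" -> buffer=?????PDtEhv??ukWkAs
Fragment 5: offset=3 data="rm" -> buffer=???rmPDtEhv??ukWkAs
Fragment 6: offset=0 data="ytA" -> buffer=ytArmPDtEhv??ukWkAs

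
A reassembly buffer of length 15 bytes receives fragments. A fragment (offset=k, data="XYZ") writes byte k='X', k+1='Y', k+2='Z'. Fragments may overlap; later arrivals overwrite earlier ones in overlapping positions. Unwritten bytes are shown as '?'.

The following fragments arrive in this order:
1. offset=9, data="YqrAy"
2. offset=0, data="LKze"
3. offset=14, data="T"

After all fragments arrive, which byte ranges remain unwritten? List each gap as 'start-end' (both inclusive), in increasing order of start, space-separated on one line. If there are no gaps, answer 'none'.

Answer: 4-8

Derivation:
Fragment 1: offset=9 len=5
Fragment 2: offset=0 len=4
Fragment 3: offset=14 len=1
Gaps: 4-8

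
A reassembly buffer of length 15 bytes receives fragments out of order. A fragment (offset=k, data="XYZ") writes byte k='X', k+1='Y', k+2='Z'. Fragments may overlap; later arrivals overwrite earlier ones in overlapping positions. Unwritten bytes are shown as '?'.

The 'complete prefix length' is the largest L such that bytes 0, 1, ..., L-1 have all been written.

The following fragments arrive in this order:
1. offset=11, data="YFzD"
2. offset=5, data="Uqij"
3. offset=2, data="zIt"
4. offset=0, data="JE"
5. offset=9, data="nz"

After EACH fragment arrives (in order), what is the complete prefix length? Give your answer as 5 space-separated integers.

Fragment 1: offset=11 data="YFzD" -> buffer=???????????YFzD -> prefix_len=0
Fragment 2: offset=5 data="Uqij" -> buffer=?????Uqij??YFzD -> prefix_len=0
Fragment 3: offset=2 data="zIt" -> buffer=??zItUqij??YFzD -> prefix_len=0
Fragment 4: offset=0 data="JE" -> buffer=JEzItUqij??YFzD -> prefix_len=9
Fragment 5: offset=9 data="nz" -> buffer=JEzItUqijnzYFzD -> prefix_len=15

Answer: 0 0 0 9 15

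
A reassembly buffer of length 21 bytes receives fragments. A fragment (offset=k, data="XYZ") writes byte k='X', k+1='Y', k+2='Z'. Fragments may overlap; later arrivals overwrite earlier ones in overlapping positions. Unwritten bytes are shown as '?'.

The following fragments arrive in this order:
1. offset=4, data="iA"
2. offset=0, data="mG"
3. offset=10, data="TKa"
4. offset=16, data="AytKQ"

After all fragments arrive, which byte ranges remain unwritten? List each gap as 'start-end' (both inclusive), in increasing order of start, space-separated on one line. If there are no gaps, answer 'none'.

Fragment 1: offset=4 len=2
Fragment 2: offset=0 len=2
Fragment 3: offset=10 len=3
Fragment 4: offset=16 len=5
Gaps: 2-3 6-9 13-15

Answer: 2-3 6-9 13-15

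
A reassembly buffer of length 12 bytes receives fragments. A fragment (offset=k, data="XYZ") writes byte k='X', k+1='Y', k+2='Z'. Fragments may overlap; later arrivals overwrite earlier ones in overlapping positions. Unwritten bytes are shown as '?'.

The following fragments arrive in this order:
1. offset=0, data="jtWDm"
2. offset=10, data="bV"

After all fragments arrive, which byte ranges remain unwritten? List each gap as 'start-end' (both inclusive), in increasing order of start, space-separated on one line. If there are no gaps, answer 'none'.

Fragment 1: offset=0 len=5
Fragment 2: offset=10 len=2
Gaps: 5-9

Answer: 5-9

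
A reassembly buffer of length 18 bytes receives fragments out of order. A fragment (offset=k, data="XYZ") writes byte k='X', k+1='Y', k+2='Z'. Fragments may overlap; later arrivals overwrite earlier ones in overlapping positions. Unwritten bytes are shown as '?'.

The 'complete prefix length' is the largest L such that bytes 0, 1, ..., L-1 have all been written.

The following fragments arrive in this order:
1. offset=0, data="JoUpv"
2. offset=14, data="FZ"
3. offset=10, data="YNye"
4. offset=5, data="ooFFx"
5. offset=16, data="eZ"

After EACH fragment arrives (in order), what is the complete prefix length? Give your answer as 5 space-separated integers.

Fragment 1: offset=0 data="JoUpv" -> buffer=JoUpv????????????? -> prefix_len=5
Fragment 2: offset=14 data="FZ" -> buffer=JoUpv?????????FZ?? -> prefix_len=5
Fragment 3: offset=10 data="YNye" -> buffer=JoUpv?????YNyeFZ?? -> prefix_len=5
Fragment 4: offset=5 data="ooFFx" -> buffer=JoUpvooFFxYNyeFZ?? -> prefix_len=16
Fragment 5: offset=16 data="eZ" -> buffer=JoUpvooFFxYNyeFZeZ -> prefix_len=18

Answer: 5 5 5 16 18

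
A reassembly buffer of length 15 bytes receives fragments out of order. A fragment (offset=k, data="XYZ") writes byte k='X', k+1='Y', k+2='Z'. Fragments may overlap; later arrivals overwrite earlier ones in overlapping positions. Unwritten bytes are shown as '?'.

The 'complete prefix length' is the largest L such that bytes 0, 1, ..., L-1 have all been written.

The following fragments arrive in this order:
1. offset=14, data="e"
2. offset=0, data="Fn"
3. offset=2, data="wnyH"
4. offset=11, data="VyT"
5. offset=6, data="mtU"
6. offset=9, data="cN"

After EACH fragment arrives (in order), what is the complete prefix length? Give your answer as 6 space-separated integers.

Fragment 1: offset=14 data="e" -> buffer=??????????????e -> prefix_len=0
Fragment 2: offset=0 data="Fn" -> buffer=Fn????????????e -> prefix_len=2
Fragment 3: offset=2 data="wnyH" -> buffer=FnwnyH????????e -> prefix_len=6
Fragment 4: offset=11 data="VyT" -> buffer=FnwnyH?????VyTe -> prefix_len=6
Fragment 5: offset=6 data="mtU" -> buffer=FnwnyHmtU??VyTe -> prefix_len=9
Fragment 6: offset=9 data="cN" -> buffer=FnwnyHmtUcNVyTe -> prefix_len=15

Answer: 0 2 6 6 9 15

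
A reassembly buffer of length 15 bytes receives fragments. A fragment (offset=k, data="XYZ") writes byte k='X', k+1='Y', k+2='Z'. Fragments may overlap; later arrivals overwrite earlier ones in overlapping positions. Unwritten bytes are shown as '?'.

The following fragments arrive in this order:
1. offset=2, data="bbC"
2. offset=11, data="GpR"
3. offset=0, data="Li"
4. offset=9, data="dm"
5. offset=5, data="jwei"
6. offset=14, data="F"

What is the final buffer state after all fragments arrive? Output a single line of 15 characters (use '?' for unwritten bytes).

Answer: LibbCjweidmGpRF

Derivation:
Fragment 1: offset=2 data="bbC" -> buffer=??bbC??????????
Fragment 2: offset=11 data="GpR" -> buffer=??bbC??????GpR?
Fragment 3: offset=0 data="Li" -> buffer=LibbC??????GpR?
Fragment 4: offset=9 data="dm" -> buffer=LibbC????dmGpR?
Fragment 5: offset=5 data="jwei" -> buffer=LibbCjweidmGpR?
Fragment 6: offset=14 data="F" -> buffer=LibbCjweidmGpRF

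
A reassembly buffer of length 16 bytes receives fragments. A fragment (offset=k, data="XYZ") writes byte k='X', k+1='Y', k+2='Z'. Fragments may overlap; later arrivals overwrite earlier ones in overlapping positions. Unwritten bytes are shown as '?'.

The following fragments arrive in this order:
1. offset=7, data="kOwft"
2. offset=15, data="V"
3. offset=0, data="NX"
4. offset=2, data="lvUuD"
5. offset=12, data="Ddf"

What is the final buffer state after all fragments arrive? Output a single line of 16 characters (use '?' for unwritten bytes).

Answer: NXlvUuDkOwftDdfV

Derivation:
Fragment 1: offset=7 data="kOwft" -> buffer=???????kOwft????
Fragment 2: offset=15 data="V" -> buffer=???????kOwft???V
Fragment 3: offset=0 data="NX" -> buffer=NX?????kOwft???V
Fragment 4: offset=2 data="lvUuD" -> buffer=NXlvUuDkOwft???V
Fragment 5: offset=12 data="Ddf" -> buffer=NXlvUuDkOwftDdfV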